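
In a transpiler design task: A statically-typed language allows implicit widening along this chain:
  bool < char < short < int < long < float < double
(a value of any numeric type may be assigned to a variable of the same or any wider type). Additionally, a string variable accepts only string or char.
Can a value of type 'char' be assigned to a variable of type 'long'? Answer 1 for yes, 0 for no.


Target variable type: long
Source value type: char
Numeric ranks: char=1, long=4
Widening allowed iff rank(source) <= rank(target): 1 <= 4? Yes
Result: 1

1


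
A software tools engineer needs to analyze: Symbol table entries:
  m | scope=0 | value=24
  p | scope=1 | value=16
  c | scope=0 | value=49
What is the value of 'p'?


Searching symbol table for 'p':
  m | scope=0 | value=24
  p | scope=1 | value=16 <- MATCH
  c | scope=0 | value=49
Found 'p' at scope 1 with value 16

16


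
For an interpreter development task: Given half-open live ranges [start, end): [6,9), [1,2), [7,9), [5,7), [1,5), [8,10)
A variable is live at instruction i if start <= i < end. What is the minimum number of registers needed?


Live ranges:
  Var0: [6, 9)
  Var1: [1, 2)
  Var2: [7, 9)
  Var3: [5, 7)
  Var4: [1, 5)
  Var5: [8, 10)
Sweep-line events (position, delta, active):
  pos=1 start -> active=1
  pos=1 start -> active=2
  pos=2 end -> active=1
  pos=5 end -> active=0
  pos=5 start -> active=1
  pos=6 start -> active=2
  pos=7 end -> active=1
  pos=7 start -> active=2
  pos=8 start -> active=3
  pos=9 end -> active=2
  pos=9 end -> active=1
  pos=10 end -> active=0
Maximum simultaneous active: 3
Minimum registers needed: 3

3


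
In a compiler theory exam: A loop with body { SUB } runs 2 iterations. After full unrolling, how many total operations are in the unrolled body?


Loop body operations: SUB (1 op per iteration)
Unrolling 2 iterations:
  Iteration 1: SUB (1 ops)
  Iteration 2: SUB (1 ops)
Total: 2 iterations * 1 ops/iter = 2 operations

2


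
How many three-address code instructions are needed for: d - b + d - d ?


Expression: d - b + d - d
Generating three-address code (respecting * over +/- precedence):
  Instruction 1: t1 = d - b
  Instruction 2: t2 = t1 + d
  Instruction 3: t3 = t2 - d
Total instructions: 3

3


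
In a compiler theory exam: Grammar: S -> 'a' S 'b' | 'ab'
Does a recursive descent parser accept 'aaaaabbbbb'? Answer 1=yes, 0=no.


Grammar accepts strings of the form a^n b^n (n >= 1)
Word: 'aaaaabbbbb'
Counting: 5 a's and 5 b's
Check: 5 == 5? Yes
Derivation (S -> aSb applied 4 time(s), then S -> ab): S => aSb => aaSbb => aaaSbbb => aaaaSbbbb => aaaaabbbbb
Accepted

1


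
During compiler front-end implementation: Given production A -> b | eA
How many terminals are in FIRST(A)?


Production: A -> b | eA
Examining each alternative for leading terminals:
  A -> b : first terminal = 'b'
  A -> eA : first terminal = 'e'
FIRST(A) = {b, e}
Count: 2

2


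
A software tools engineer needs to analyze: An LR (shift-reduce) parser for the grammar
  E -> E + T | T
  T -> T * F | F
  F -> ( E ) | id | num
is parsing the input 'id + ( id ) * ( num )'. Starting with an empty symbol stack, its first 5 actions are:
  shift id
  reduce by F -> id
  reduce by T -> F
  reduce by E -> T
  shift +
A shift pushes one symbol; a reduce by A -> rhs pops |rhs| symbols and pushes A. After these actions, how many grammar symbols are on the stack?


Tracking the symbol stack through each action:
  Action 1: shift 'id' : push -> stack = [id] (size 1)
  Action 2: reduce by F -> id : pop 1, push F -> stack = [F] (size 1)
  Action 3: reduce by T -> F : pop 1, push T -> stack = [T] (size 1)
  Action 4: reduce by E -> T : pop 1, push E -> stack = [E] (size 1)
  Action 5: shift '+' : push -> stack = [E, +] (size 2)
Final stack size: 2

2


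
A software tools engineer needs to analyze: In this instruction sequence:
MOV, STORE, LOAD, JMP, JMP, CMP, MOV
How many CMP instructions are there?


Scanning instruction sequence for CMP:
  Position 1: MOV
  Position 2: STORE
  Position 3: LOAD
  Position 4: JMP
  Position 5: JMP
  Position 6: CMP <- MATCH
  Position 7: MOV
Matches at positions: [6]
Total CMP count: 1

1


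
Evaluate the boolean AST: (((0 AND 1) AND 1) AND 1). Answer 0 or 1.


Step 1: Evaluate inner node
  0 AND 1 = 0
Step 2: Evaluate next node
  0 AND 1 = 0
Step 3: Evaluate root node
  0 AND 1 = 0

0


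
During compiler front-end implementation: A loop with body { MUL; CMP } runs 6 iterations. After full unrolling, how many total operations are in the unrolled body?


Loop body operations: MUL, CMP (2 ops per iteration)
Unrolling 6 iterations:
  Iteration 1: MUL, CMP (2 ops)
  Iteration 2: MUL, CMP (2 ops)
  Iteration 3: MUL, CMP (2 ops)
  Iteration 4: MUL, CMP (2 ops)
  Iteration 5: MUL, CMP (2 ops)
  Iteration 6: MUL, CMP (2 ops)
Total: 6 iterations * 2 ops/iter = 12 operations

12


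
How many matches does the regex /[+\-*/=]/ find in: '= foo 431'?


Pattern: /[+\-*/=]/ (operators)
Input: '= foo 431'
Scanning for matches:
  Match 1: '='
Total matches: 1

1


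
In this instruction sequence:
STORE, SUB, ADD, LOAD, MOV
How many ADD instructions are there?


Scanning instruction sequence for ADD:
  Position 1: STORE
  Position 2: SUB
  Position 3: ADD <- MATCH
  Position 4: LOAD
  Position 5: MOV
Matches at positions: [3]
Total ADD count: 1

1


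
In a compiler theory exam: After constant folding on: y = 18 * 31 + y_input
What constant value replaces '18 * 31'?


Identifying constant sub-expression:
  Original: y = 18 * 31 + y_input
  18 and 31 are both compile-time constants
  Evaluating: 18 * 31 = 558
  After folding: y = 558 + y_input

558


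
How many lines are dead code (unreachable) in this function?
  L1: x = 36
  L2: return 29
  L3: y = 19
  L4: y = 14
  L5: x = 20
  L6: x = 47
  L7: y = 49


Analyzing control flow:
  L1: reachable (before return)
  L2: reachable (return statement)
  L3: DEAD (after return at L2)
  L4: DEAD (after return at L2)
  L5: DEAD (after return at L2)
  L6: DEAD (after return at L2)
  L7: DEAD (after return at L2)
Return at L2, total lines = 7
Dead lines: L3 through L7
Count: 5

5


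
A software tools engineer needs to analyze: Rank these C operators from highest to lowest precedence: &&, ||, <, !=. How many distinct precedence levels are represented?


Looking up precedence for each operator:
  && -> precedence 2
  || -> precedence 1
  < -> precedence 4
  != -> precedence 3
Sorted highest to lowest: <, !=, &&, ||
Distinct precedence values: [4, 3, 2, 1]
Number of distinct levels: 4

4


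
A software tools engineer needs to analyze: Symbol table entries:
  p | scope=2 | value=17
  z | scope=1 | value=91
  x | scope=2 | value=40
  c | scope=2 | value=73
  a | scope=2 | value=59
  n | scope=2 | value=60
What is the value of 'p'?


Searching symbol table for 'p':
  p | scope=2 | value=17 <- MATCH
  z | scope=1 | value=91
  x | scope=2 | value=40
  c | scope=2 | value=73
  a | scope=2 | value=59
  n | scope=2 | value=60
Found 'p' at scope 2 with value 17

17


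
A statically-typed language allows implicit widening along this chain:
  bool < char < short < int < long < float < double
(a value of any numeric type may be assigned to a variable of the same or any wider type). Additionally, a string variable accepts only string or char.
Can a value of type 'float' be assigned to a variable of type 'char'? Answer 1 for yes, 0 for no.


Target variable type: char
Source value type: float
Numeric ranks: float=5, char=1
Widening allowed iff rank(source) <= rank(target): 5 <= 1? No
Result: 0

0


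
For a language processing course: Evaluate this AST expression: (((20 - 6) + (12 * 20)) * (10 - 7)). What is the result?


Expression: (((20 - 6) + (12 * 20)) * (10 - 7))
Evaluating step by step:
  20 - 6 = 14
  12 * 20 = 240
  14 + 240 = 254
  10 - 7 = 3
  254 * 3 = 762
Result: 762

762


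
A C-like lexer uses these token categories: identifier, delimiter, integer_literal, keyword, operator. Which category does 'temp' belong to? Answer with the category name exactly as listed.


Token: 'temp'
Checking categories:
  identifier: YES
  integer_literal: no
  operator: no
  keyword: no
  delimiter: no
Category: identifier

identifier


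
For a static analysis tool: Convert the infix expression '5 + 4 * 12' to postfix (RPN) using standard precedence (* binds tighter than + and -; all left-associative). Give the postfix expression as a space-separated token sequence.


Applying the shunting-yard algorithm:
  Operand 5 -> output
  Push '+' onto operator stack -> op-stack: [+]
  Operand 4 -> output
  Push '*' onto operator stack -> op-stack: [+, *]
  Operand 12 -> output
  End of input: pop '*' to output
  End of input: pop '+' to output
Postfix result: 5 4 12 * +

5 4 12 * +


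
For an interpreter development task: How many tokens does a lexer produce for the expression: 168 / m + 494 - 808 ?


Scanning '168 / m + 494 - 808'
Token 1: '168' -> integer_literal
Token 2: '/' -> operator
Token 3: 'm' -> identifier
Token 4: '+' -> operator
Token 5: '494' -> integer_literal
Token 6: '-' -> operator
Token 7: '808' -> integer_literal
Total tokens: 7

7


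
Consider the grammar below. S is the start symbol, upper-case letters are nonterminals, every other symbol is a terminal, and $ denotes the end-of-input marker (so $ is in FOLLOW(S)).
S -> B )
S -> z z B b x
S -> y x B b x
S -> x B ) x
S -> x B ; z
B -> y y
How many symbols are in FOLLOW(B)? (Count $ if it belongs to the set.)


S is the start symbol and does not occur in any rule body, so FOLLOW(S) = {$}.
Examining every occurrence of B in a rule body:
  S -> B ) : B is followed by terminal ')' -> add ')'
  S -> z z B b x : B is followed by terminal 'b' -> add 'b'
  S -> y x B b x : B is followed by terminal 'b' -> add 'b' (already in the set)
  S -> x B ) x : B is followed by terminal ')' -> add ')' (already in the set)
  S -> x B ; z : B is followed by terminal ';' -> add ';'
  B -> y y : B does not occur in the body -> contributes nothing
FOLLOW(B) = {), ;, b}
Count: 3

3


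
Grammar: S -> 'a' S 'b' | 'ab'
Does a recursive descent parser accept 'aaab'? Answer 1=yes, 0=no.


Grammar accepts strings of the form a^n b^n (n >= 1)
Word: 'aaab'
Counting: 3 a's and 1 b's
Check: 3 == 1? No
Mismatch: a-count != b-count
Rejected

0


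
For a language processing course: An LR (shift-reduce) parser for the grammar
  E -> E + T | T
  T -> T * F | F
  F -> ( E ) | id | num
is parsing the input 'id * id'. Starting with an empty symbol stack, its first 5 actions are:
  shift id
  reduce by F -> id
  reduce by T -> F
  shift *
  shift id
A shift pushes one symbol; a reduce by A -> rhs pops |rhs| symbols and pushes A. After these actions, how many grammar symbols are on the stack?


Tracking the symbol stack through each action:
  Action 1: shift 'id' : push -> stack = [id] (size 1)
  Action 2: reduce by F -> id : pop 1, push F -> stack = [F] (size 1)
  Action 3: reduce by T -> F : pop 1, push T -> stack = [T] (size 1)
  Action 4: shift '*' : push -> stack = [T, *] (size 2)
  Action 5: shift 'id' : push -> stack = [T, *, id] (size 3)
Final stack size: 3

3


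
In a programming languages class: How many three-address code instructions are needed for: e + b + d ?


Expression: e + b + d
Generating three-address code (respecting * over +/- precedence):
  Instruction 1: t1 = e + b
  Instruction 2: t2 = t1 + d
Total instructions: 2

2


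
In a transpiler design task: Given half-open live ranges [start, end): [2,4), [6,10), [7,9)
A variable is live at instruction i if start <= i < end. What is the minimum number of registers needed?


Live ranges:
  Var0: [2, 4)
  Var1: [6, 10)
  Var2: [7, 9)
Sweep-line events (position, delta, active):
  pos=2 start -> active=1
  pos=4 end -> active=0
  pos=6 start -> active=1
  pos=7 start -> active=2
  pos=9 end -> active=1
  pos=10 end -> active=0
Maximum simultaneous active: 2
Minimum registers needed: 2

2


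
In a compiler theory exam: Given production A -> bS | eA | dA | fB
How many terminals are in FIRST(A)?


Production: A -> bS | eA | dA | fB
Examining each alternative for leading terminals:
  A -> bS : first terminal = 'b'
  A -> eA : first terminal = 'e'
  A -> dA : first terminal = 'd'
  A -> fB : first terminal = 'f'
FIRST(A) = {b, d, e, f}
Count: 4

4


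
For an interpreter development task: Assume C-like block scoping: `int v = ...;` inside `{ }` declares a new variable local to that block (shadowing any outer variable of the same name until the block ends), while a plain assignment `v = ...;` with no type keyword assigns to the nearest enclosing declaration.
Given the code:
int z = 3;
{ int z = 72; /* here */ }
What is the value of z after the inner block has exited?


Analyzing scoping rules:
Outer scope: declares z = 3
Inner block: 'int z = 72;' declares a NEW z that shadows the outer one
When the block exits the inner z goes out of scope; the outer z was never modified -> 3
Result: 3

3


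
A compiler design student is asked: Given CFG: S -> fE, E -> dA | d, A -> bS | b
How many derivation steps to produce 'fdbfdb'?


Grammar: S -> fE, E -> dA | d, A -> bS | b
Deriving 'fdbfdb':
Step 1: S -> fE => fE
Step 2: E -> dA => fdA
Step 3: A -> bS => fdbS
Step 4: S -> fE => fdbfE
Step 5: E -> dA => fdbfdA
Step 6: A -> b => fdbfdb
Total derivation steps: 6

6


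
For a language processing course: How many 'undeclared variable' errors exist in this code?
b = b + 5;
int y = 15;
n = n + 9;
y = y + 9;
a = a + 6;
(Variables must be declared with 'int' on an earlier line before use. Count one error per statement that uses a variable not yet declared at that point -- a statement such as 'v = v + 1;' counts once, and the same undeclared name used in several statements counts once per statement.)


Scanning code line by line:
  Line 1: use 'b' -> ERROR (undeclared)
  Line 2: declare 'y' -> declared = ['y']
  Line 3: use 'n' -> ERROR (undeclared)
  Line 4: use 'y' -> OK (declared)
  Line 5: use 'a' -> ERROR (undeclared)
Total undeclared variable errors: 3

3


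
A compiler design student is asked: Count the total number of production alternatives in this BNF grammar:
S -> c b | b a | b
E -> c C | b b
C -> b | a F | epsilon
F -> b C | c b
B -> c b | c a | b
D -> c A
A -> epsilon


Counting alternatives per rule:
  S: 3 alternative(s)
  E: 2 alternative(s)
  C: 3 alternative(s)
  F: 2 alternative(s)
  B: 3 alternative(s)
  D: 1 alternative(s)
  A: 1 alternative(s)
Sum: 3 + 2 + 3 + 2 + 3 + 1 + 1 = 15

15


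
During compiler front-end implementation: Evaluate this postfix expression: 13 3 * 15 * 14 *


Processing tokens left to right:
Push 13, Push 3
Pop 13 and 3, compute 13 * 3 = 39, push 39
Push 15
Pop 39 and 15, compute 39 * 15 = 585, push 585
Push 14
Pop 585 and 14, compute 585 * 14 = 8190, push 8190
Stack result: 8190

8190


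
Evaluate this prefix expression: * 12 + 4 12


Parsing prefix expression: * 12 + 4 12
Step 1: Innermost operation '+ 4 12'
  4 + 12 = 16
Step 2: Outer operation '* 12 [16]'
  12 * 16 = 192

192


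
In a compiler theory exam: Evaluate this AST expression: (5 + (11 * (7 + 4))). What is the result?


Expression: (5 + (11 * (7 + 4)))
Evaluating step by step:
  7 + 4 = 11
  11 * 11 = 121
  5 + 121 = 126
Result: 126

126


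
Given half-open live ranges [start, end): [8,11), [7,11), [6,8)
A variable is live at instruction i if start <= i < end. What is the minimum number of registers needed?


Live ranges:
  Var0: [8, 11)
  Var1: [7, 11)
  Var2: [6, 8)
Sweep-line events (position, delta, active):
  pos=6 start -> active=1
  pos=7 start -> active=2
  pos=8 end -> active=1
  pos=8 start -> active=2
  pos=11 end -> active=1
  pos=11 end -> active=0
Maximum simultaneous active: 2
Minimum registers needed: 2

2


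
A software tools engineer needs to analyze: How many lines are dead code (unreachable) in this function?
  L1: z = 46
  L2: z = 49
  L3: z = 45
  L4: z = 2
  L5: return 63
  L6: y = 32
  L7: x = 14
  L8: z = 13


Analyzing control flow:
  L1: reachable (before return)
  L2: reachable (before return)
  L3: reachable (before return)
  L4: reachable (before return)
  L5: reachable (return statement)
  L6: DEAD (after return at L5)
  L7: DEAD (after return at L5)
  L8: DEAD (after return at L5)
Return at L5, total lines = 8
Dead lines: L6 through L8
Count: 3

3


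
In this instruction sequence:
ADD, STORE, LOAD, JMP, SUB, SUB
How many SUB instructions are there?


Scanning instruction sequence for SUB:
  Position 1: ADD
  Position 2: STORE
  Position 3: LOAD
  Position 4: JMP
  Position 5: SUB <- MATCH
  Position 6: SUB <- MATCH
Matches at positions: [5, 6]
Total SUB count: 2

2


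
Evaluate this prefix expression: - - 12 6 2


Parsing prefix expression: - - 12 6 2
Step 1: Innermost operation '- 12 6'
  12 - 6 = 6
Step 2: Outer operation '- [6] 2'
  6 - 2 = 4

4


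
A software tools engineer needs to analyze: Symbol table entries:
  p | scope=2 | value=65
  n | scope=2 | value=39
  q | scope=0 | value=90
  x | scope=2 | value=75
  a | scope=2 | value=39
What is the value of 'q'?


Searching symbol table for 'q':
  p | scope=2 | value=65
  n | scope=2 | value=39
  q | scope=0 | value=90 <- MATCH
  x | scope=2 | value=75
  a | scope=2 | value=39
Found 'q' at scope 0 with value 90

90


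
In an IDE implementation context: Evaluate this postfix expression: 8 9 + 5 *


Processing tokens left to right:
Push 8, Push 9
Pop 8 and 9, compute 8 + 9 = 17, push 17
Push 5
Pop 17 and 5, compute 17 * 5 = 85, push 85
Stack result: 85

85


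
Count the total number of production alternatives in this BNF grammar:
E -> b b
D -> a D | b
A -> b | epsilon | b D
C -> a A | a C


Counting alternatives per rule:
  E: 1 alternative(s)
  D: 2 alternative(s)
  A: 3 alternative(s)
  C: 2 alternative(s)
Sum: 1 + 2 + 3 + 2 = 8

8


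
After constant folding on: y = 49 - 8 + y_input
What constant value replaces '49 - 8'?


Identifying constant sub-expression:
  Original: y = 49 - 8 + y_input
  49 and 8 are both compile-time constants
  Evaluating: 49 - 8 = 41
  After folding: y = 41 + y_input

41


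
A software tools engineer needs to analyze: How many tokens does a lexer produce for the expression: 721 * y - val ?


Scanning '721 * y - val'
Token 1: '721' -> integer_literal
Token 2: '*' -> operator
Token 3: 'y' -> identifier
Token 4: '-' -> operator
Token 5: 'val' -> identifier
Total tokens: 5

5


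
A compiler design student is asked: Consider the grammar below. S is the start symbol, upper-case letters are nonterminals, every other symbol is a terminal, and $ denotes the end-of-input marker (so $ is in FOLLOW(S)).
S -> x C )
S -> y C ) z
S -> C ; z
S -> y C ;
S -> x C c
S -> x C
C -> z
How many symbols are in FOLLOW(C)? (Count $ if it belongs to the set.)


S is the start symbol and does not occur in any rule body, so FOLLOW(S) = {$}.
Examining every occurrence of C in a rule body:
  S -> x C ) : C is followed by terminal ')' -> add ')'
  S -> y C ) z : C is followed by terminal ')' -> add ')' (already in the set)
  S -> C ; z : C is followed by terminal ';' -> add ';'
  S -> y C ; : C is followed by terminal ';' -> add ';' (already in the set)
  S -> x C c : C is followed by terminal 'c' -> add 'c'
  S -> x C : C is at the right end -> add FOLLOW(S) = {$}
  C -> z : C does not occur in the body -> contributes nothing
FOLLOW(C) = {), ;, c, $}
Count: 4

4


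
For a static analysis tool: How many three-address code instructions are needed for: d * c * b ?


Expression: d * c * b
Generating three-address code (respecting * over +/- precedence):
  Instruction 1: t1 = d * c
  Instruction 2: t2 = t1 * b
Total instructions: 2

2


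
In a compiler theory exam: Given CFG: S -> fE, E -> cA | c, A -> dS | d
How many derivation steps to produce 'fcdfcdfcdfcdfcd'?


Grammar: S -> fE, E -> cA | c, A -> dS | d
Deriving 'fcdfcdfcdfcdfcd':
Step 1: S -> fE => fE
Step 2: E -> cA => fcA
Step 3: A -> dS => fcdS
Step 4: S -> fE => fcdfE
Step 5: E -> cA => fcdfcA
Step 6: A -> dS => fcdfcdS
Step 7: S -> fE => fcdfcdfE
Step 8: E -> cA => fcdfcdfcA
Step 9: A -> dS => fcdfcdfcdS
Step 10: S -> fE => fcdfcdfcdfE
Step 11: E -> cA => fcdfcdfcdfcA
Step 12: A -> dS => fcdfcdfcdfcdS
Step 13: S -> fE => fcdfcdfcdfcdfE
Step 14: E -> cA => fcdfcdfcdfcdfcA
Step 15: A -> d => fcdfcdfcdfcdfcd
Total derivation steps: 15

15


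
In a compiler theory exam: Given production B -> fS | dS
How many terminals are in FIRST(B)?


Production: B -> fS | dS
Examining each alternative for leading terminals:
  B -> fS : first terminal = 'f'
  B -> dS : first terminal = 'd'
FIRST(B) = {d, f}
Count: 2

2


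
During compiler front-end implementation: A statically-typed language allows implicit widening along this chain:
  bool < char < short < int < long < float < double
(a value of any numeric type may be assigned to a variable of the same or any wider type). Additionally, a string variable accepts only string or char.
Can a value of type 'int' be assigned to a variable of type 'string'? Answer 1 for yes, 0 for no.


Target variable type: string
Source value type: int
Rule: string accepts only {string, char}
  source 'int' in {string, char}? No
Result: 0

0


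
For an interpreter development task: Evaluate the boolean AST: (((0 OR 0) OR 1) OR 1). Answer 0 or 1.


Step 1: Evaluate inner node
  0 OR 0 = 0
Step 2: Evaluate next node
  0 OR 1 = 1
Step 3: Evaluate root node
  1 OR 1 = 1

1


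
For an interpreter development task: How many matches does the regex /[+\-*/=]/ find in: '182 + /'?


Pattern: /[+\-*/=]/ (operators)
Input: '182 + /'
Scanning for matches:
  Match 1: '+'
  Match 2: '/'
Total matches: 2

2


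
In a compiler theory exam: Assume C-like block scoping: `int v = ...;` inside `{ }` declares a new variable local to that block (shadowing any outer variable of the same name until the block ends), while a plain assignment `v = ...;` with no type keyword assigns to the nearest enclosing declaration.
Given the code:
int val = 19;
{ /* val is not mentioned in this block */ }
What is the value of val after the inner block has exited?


Analyzing scoping rules:
Outer scope: declares val = 19
Inner block: val is neither redeclared nor assigned -> unchanged
After the block -> 19
Result: 19

19


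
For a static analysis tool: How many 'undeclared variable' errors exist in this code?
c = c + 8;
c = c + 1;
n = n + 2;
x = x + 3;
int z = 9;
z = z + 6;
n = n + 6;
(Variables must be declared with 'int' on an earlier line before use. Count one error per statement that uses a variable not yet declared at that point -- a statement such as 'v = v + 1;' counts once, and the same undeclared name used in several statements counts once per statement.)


Scanning code line by line:
  Line 1: use 'c' -> ERROR (undeclared)
  Line 2: use 'c' -> ERROR (undeclared)
  Line 3: use 'n' -> ERROR (undeclared)
  Line 4: use 'x' -> ERROR (undeclared)
  Line 5: declare 'z' -> declared = ['z']
  Line 6: use 'z' -> OK (declared)
  Line 7: use 'n' -> ERROR (undeclared)
Total undeclared variable errors: 5

5


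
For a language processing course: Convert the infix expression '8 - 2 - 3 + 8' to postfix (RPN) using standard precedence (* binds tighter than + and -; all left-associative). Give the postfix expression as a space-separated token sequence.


Applying the shunting-yard algorithm:
  Operand 8 -> output
  Push '-' onto operator stack -> op-stack: [-]
  Operand 2 -> output
  See '-' (prec 1); top '-' (prec 1) >= it -> pop '-' to output
  Push '-' onto operator stack -> op-stack: [-]
  Operand 3 -> output
  See '+' (prec 1); top '-' (prec 1) >= it -> pop '-' to output
  Push '+' onto operator stack -> op-stack: [+]
  Operand 8 -> output
  End of input: pop '+' to output
Postfix result: 8 2 - 3 - 8 +

8 2 - 3 - 8 +


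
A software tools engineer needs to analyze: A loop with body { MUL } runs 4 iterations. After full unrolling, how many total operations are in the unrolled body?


Loop body operations: MUL (1 op per iteration)
Unrolling 4 iterations:
  Iteration 1: MUL (1 ops)
  Iteration 2: MUL (1 ops)
  Iteration 3: MUL (1 ops)
  Iteration 4: MUL (1 ops)
Total: 4 iterations * 1 ops/iter = 4 operations

4


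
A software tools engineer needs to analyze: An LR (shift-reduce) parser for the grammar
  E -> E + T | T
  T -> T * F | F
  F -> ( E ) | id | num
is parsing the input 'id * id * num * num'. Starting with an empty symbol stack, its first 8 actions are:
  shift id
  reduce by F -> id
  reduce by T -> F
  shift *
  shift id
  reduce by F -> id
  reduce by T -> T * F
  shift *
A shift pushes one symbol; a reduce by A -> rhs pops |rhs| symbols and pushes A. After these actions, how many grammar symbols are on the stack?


Tracking the symbol stack through each action:
  Action 1: shift 'id' : push -> stack = [id] (size 1)
  Action 2: reduce by F -> id : pop 1, push F -> stack = [F] (size 1)
  Action 3: reduce by T -> F : pop 1, push T -> stack = [T] (size 1)
  Action 4: shift '*' : push -> stack = [T, *] (size 2)
  Action 5: shift 'id' : push -> stack = [T, *, id] (size 3)
  Action 6: reduce by F -> id : pop 1, push F -> stack = [T, *, F] (size 3)
  Action 7: reduce by T -> T * F : pop 3, push T -> stack = [T] (size 1)
  Action 8: shift '*' : push -> stack = [T, *] (size 2)
Final stack size: 2

2


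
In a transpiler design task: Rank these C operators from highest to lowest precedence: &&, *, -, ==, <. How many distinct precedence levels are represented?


Looking up precedence for each operator:
  && -> precedence 2
  * -> precedence 6
  - -> precedence 5
  == -> precedence 3
  < -> precedence 4
Sorted highest to lowest: *, -, <, ==, &&
Distinct precedence values: [6, 5, 4, 3, 2]
Number of distinct levels: 5

5


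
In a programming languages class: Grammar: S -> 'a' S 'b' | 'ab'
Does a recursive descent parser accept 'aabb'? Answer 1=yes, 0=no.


Grammar accepts strings of the form a^n b^n (n >= 1)
Word: 'aabb'
Counting: 2 a's and 2 b's
Check: 2 == 2? Yes
Derivation (S -> aSb applied 1 time(s), then S -> ab): S => aSb => aabb
Accepted

1


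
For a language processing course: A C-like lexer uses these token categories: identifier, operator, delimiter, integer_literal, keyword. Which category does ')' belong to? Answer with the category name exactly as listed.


Token: ')'
Checking categories:
  identifier: no
  integer_literal: no
  operator: no
  keyword: no
  delimiter: YES
Category: delimiter

delimiter


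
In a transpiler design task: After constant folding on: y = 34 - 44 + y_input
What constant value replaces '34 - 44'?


Identifying constant sub-expression:
  Original: y = 34 - 44 + y_input
  34 and 44 are both compile-time constants
  Evaluating: 34 - 44 = -10
  After folding: y = -10 + y_input

-10


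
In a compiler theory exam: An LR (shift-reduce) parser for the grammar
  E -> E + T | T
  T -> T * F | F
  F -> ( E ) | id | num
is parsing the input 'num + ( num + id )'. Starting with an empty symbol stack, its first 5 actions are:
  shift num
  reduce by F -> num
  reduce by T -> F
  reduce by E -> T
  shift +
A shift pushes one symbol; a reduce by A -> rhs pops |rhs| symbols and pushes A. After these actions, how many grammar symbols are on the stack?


Tracking the symbol stack through each action:
  Action 1: shift 'num' : push -> stack = [num] (size 1)
  Action 2: reduce by F -> num : pop 1, push F -> stack = [F] (size 1)
  Action 3: reduce by T -> F : pop 1, push T -> stack = [T] (size 1)
  Action 4: reduce by E -> T : pop 1, push E -> stack = [E] (size 1)
  Action 5: shift '+' : push -> stack = [E, +] (size 2)
Final stack size: 2

2


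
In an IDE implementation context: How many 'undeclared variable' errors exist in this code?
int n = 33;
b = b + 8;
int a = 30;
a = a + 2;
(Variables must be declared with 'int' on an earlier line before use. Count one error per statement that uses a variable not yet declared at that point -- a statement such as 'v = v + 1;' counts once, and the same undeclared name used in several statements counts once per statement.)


Scanning code line by line:
  Line 1: declare 'n' -> declared = ['n']
  Line 2: use 'b' -> ERROR (undeclared)
  Line 3: declare 'a' -> declared = ['a', 'n']
  Line 4: use 'a' -> OK (declared)
Total undeclared variable errors: 1

1


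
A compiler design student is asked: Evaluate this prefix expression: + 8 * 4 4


Parsing prefix expression: + 8 * 4 4
Step 1: Innermost operation '* 4 4'
  4 * 4 = 16
Step 2: Outer operation '+ 8 [16]'
  8 + 16 = 24

24


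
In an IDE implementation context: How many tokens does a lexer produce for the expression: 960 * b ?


Scanning '960 * b'
Token 1: '960' -> integer_literal
Token 2: '*' -> operator
Token 3: 'b' -> identifier
Total tokens: 3

3


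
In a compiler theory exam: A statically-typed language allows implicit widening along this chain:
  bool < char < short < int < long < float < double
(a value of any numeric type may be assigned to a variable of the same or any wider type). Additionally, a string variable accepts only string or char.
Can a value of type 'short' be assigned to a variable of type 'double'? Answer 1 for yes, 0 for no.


Target variable type: double
Source value type: short
Numeric ranks: short=2, double=6
Widening allowed iff rank(source) <= rank(target): 2 <= 6? Yes
Result: 1

1


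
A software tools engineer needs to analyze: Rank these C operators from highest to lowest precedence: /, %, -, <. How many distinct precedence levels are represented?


Looking up precedence for each operator:
  / -> precedence 6
  % -> precedence 6
  - -> precedence 5
  < -> precedence 4
Sorted highest to lowest: /, %, -, <
Distinct precedence values: [6, 5, 4]
Number of distinct levels: 3

3


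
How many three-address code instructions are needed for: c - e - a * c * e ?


Expression: c - e - a * c * e
Generating three-address code (respecting * over +/- precedence):
  Instruction 1: t1 = a * c
  Instruction 2: t2 = t1 * e
  Instruction 3: t3 = c - e
  Instruction 4: t4 = t3 - t2
Total instructions: 4

4


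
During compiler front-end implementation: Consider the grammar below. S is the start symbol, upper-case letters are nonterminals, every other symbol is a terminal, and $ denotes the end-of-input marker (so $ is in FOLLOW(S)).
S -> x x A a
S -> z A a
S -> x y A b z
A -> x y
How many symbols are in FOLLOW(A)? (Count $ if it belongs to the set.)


S is the start symbol and does not occur in any rule body, so FOLLOW(S) = {$}.
Examining every occurrence of A in a rule body:
  S -> x x A a : A is followed by terminal 'a' -> add 'a'
  S -> z A a : A is followed by terminal 'a' -> add 'a' (already in the set)
  S -> x y A b z : A is followed by terminal 'b' -> add 'b'
  A -> x y : A does not occur in the body -> contributes nothing
FOLLOW(A) = {a, b}
Count: 2

2


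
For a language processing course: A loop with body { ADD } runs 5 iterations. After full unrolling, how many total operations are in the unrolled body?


Loop body operations: ADD (1 op per iteration)
Unrolling 5 iterations:
  Iteration 1: ADD (1 ops)
  Iteration 2: ADD (1 ops)
  Iteration 3: ADD (1 ops)
  Iteration 4: ADD (1 ops)
  Iteration 5: ADD (1 ops)
Total: 5 iterations * 1 ops/iter = 5 operations

5


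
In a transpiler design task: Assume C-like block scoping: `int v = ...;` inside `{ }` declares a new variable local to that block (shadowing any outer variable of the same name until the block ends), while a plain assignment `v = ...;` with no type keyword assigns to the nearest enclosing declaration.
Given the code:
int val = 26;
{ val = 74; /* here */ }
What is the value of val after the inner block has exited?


Analyzing scoping rules:
Outer scope: declares val = 26
Inner block: 'val = 74;' has no type keyword, so it is an assignment to the outer val (no shadowing)
The assignment changed the outer variable itself, so the new value persists after the block -> 74
Result: 74

74


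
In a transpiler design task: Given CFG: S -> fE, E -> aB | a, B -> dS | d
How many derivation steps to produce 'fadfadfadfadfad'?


Grammar: S -> fE, E -> aB | a, B -> dS | d
Deriving 'fadfadfadfadfad':
Step 1: S -> fE => fE
Step 2: E -> aB => faB
Step 3: B -> dS => fadS
Step 4: S -> fE => fadfE
Step 5: E -> aB => fadfaB
Step 6: B -> dS => fadfadS
Step 7: S -> fE => fadfadfE
Step 8: E -> aB => fadfadfaB
Step 9: B -> dS => fadfadfadS
Step 10: S -> fE => fadfadfadfE
Step 11: E -> aB => fadfadfadfaB
Step 12: B -> dS => fadfadfadfadS
Step 13: S -> fE => fadfadfadfadfE
Step 14: E -> aB => fadfadfadfadfaB
Step 15: B -> d => fadfadfadfadfad
Total derivation steps: 15

15


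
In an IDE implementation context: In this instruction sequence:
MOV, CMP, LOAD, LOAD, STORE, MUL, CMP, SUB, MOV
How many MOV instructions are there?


Scanning instruction sequence for MOV:
  Position 1: MOV <- MATCH
  Position 2: CMP
  Position 3: LOAD
  Position 4: LOAD
  Position 5: STORE
  Position 6: MUL
  Position 7: CMP
  Position 8: SUB
  Position 9: MOV <- MATCH
Matches at positions: [1, 9]
Total MOV count: 2

2


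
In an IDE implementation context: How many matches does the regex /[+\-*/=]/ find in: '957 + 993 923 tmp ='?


Pattern: /[+\-*/=]/ (operators)
Input: '957 + 993 923 tmp ='
Scanning for matches:
  Match 1: '+'
  Match 2: '='
Total matches: 2

2


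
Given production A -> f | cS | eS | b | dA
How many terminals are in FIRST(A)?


Production: A -> f | cS | eS | b | dA
Examining each alternative for leading terminals:
  A -> f : first terminal = 'f'
  A -> cS : first terminal = 'c'
  A -> eS : first terminal = 'e'
  A -> b : first terminal = 'b'
  A -> dA : first terminal = 'd'
FIRST(A) = {b, c, d, e, f}
Count: 5

5


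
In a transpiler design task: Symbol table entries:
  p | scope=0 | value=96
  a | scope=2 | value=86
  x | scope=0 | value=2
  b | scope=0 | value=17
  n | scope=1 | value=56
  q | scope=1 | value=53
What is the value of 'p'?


Searching symbol table for 'p':
  p | scope=0 | value=96 <- MATCH
  a | scope=2 | value=86
  x | scope=0 | value=2
  b | scope=0 | value=17
  n | scope=1 | value=56
  q | scope=1 | value=53
Found 'p' at scope 0 with value 96

96


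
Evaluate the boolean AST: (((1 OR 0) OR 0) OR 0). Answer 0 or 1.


Step 1: Evaluate inner node
  1 OR 0 = 1
Step 2: Evaluate next node
  1 OR 0 = 1
Step 3: Evaluate root node
  1 OR 0 = 1

1


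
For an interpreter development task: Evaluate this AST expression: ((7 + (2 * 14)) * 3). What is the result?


Expression: ((7 + (2 * 14)) * 3)
Evaluating step by step:
  2 * 14 = 28
  7 + 28 = 35
  35 * 3 = 105
Result: 105

105


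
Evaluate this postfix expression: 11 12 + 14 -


Processing tokens left to right:
Push 11, Push 12
Pop 11 and 12, compute 11 + 12 = 23, push 23
Push 14
Pop 23 and 14, compute 23 - 14 = 9, push 9
Stack result: 9

9


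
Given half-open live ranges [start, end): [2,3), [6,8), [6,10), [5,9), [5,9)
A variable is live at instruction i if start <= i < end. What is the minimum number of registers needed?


Live ranges:
  Var0: [2, 3)
  Var1: [6, 8)
  Var2: [6, 10)
  Var3: [5, 9)
  Var4: [5, 9)
Sweep-line events (position, delta, active):
  pos=2 start -> active=1
  pos=3 end -> active=0
  pos=5 start -> active=1
  pos=5 start -> active=2
  pos=6 start -> active=3
  pos=6 start -> active=4
  pos=8 end -> active=3
  pos=9 end -> active=2
  pos=9 end -> active=1
  pos=10 end -> active=0
Maximum simultaneous active: 4
Minimum registers needed: 4

4


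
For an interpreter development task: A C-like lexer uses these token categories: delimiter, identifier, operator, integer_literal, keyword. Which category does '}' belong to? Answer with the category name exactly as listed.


Token: '}'
Checking categories:
  identifier: no
  integer_literal: no
  operator: no
  keyword: no
  delimiter: YES
Category: delimiter

delimiter


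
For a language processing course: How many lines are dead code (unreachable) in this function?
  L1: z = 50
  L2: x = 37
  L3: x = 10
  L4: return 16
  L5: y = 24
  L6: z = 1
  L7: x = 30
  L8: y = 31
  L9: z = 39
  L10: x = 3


Analyzing control flow:
  L1: reachable (before return)
  L2: reachable (before return)
  L3: reachable (before return)
  L4: reachable (return statement)
  L5: DEAD (after return at L4)
  L6: DEAD (after return at L4)
  L7: DEAD (after return at L4)
  L8: DEAD (after return at L4)
  L9: DEAD (after return at L4)
  L10: DEAD (after return at L4)
Return at L4, total lines = 10
Dead lines: L5 through L10
Count: 6

6


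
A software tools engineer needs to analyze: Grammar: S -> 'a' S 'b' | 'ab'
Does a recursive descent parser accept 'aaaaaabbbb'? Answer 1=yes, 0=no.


Grammar accepts strings of the form a^n b^n (n >= 1)
Word: 'aaaaaabbbb'
Counting: 6 a's and 4 b's
Check: 6 == 4? No
Mismatch: a-count != b-count
Rejected

0


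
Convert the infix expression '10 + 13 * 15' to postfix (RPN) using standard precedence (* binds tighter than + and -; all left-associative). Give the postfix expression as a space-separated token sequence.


Applying the shunting-yard algorithm:
  Operand 10 -> output
  Push '+' onto operator stack -> op-stack: [+]
  Operand 13 -> output
  Push '*' onto operator stack -> op-stack: [+, *]
  Operand 15 -> output
  End of input: pop '*' to output
  End of input: pop '+' to output
Postfix result: 10 13 15 * +

10 13 15 * +


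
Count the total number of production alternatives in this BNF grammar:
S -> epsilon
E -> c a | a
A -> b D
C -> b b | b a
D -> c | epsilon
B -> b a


Counting alternatives per rule:
  S: 1 alternative(s)
  E: 2 alternative(s)
  A: 1 alternative(s)
  C: 2 alternative(s)
  D: 2 alternative(s)
  B: 1 alternative(s)
Sum: 1 + 2 + 1 + 2 + 2 + 1 = 9

9


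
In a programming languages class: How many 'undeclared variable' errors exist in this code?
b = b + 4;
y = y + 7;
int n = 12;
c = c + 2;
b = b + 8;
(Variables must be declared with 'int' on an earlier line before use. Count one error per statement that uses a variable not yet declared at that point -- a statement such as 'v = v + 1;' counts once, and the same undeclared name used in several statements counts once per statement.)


Scanning code line by line:
  Line 1: use 'b' -> ERROR (undeclared)
  Line 2: use 'y' -> ERROR (undeclared)
  Line 3: declare 'n' -> declared = ['n']
  Line 4: use 'c' -> ERROR (undeclared)
  Line 5: use 'b' -> ERROR (undeclared)
Total undeclared variable errors: 4

4


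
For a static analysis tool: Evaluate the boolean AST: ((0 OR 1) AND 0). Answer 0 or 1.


Step 1: Evaluate inner node
  0 OR 1 = 1
Step 2: Evaluate root node
  1 AND 0 = 0

0


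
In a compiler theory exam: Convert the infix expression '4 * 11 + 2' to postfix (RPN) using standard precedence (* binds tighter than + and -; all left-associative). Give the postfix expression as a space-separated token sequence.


Applying the shunting-yard algorithm:
  Operand 4 -> output
  Push '*' onto operator stack -> op-stack: [*]
  Operand 11 -> output
  See '+' (prec 1); top '*' (prec 2) >= it -> pop '*' to output
  Push '+' onto operator stack -> op-stack: [+]
  Operand 2 -> output
  End of input: pop '+' to output
Postfix result: 4 11 * 2 +

4 11 * 2 +


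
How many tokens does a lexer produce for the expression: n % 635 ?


Scanning 'n % 635'
Token 1: 'n' -> identifier
Token 2: '%' -> operator
Token 3: '635' -> integer_literal
Total tokens: 3

3


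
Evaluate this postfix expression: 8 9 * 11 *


Processing tokens left to right:
Push 8, Push 9
Pop 8 and 9, compute 8 * 9 = 72, push 72
Push 11
Pop 72 and 11, compute 72 * 11 = 792, push 792
Stack result: 792

792


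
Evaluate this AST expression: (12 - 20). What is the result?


Expression: (12 - 20)
Evaluating step by step:
  12 - 20 = -8
Result: -8

-8


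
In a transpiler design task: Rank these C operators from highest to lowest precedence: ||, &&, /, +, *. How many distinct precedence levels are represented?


Looking up precedence for each operator:
  || -> precedence 1
  && -> precedence 2
  / -> precedence 6
  + -> precedence 5
  * -> precedence 6
Sorted highest to lowest: /, *, +, &&, ||
Distinct precedence values: [6, 5, 2, 1]
Number of distinct levels: 4

4
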